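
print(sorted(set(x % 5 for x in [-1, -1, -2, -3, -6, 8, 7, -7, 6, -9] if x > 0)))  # [1, 2, 3]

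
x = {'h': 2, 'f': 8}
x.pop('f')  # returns 8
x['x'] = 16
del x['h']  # {'x': 16}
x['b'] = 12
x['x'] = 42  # {'x': 42, 'b': 12}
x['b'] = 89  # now {'x': 42, 'b': 89}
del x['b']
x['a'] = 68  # {'x': 42, 'a': 68}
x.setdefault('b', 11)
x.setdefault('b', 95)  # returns 11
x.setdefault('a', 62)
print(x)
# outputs {'x': 42, 'a': 68, 'b': 11}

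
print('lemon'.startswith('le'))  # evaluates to True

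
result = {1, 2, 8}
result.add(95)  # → {1, 2, 8, 95}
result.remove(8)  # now {1, 2, 95}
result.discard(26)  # {1, 2, 95}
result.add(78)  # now {1, 2, 78, 95}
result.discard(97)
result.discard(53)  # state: {1, 2, 78, 95}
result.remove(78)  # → {1, 2, 95}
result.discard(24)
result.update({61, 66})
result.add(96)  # {1, 2, 61, 66, 95, 96}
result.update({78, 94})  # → {1, 2, 61, 66, 78, 94, 95, 96}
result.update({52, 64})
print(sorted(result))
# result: [1, 2, 52, 61, 64, 66, 78, 94, 95, 96]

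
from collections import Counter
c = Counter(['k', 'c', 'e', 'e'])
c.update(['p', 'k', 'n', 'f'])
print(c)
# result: Counter({'k': 2, 'e': 2, 'c': 1, 'p': 1, 'n': 1, 'f': 1})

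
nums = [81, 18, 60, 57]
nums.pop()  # 57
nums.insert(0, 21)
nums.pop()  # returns 60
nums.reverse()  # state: [18, 81, 21]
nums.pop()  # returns 21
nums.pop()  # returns 81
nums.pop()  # 18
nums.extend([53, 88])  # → [53, 88]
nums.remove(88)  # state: [53]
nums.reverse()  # [53]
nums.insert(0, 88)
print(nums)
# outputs [88, 53]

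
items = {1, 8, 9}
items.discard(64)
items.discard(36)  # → {1, 8, 9}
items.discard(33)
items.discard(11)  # {1, 8, 9}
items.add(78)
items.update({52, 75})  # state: {1, 8, 9, 52, 75, 78}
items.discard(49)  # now {1, 8, 9, 52, 75, 78}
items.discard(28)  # {1, 8, 9, 52, 75, 78}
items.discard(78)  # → {1, 8, 9, 52, 75}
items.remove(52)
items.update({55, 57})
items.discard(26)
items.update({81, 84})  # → {1, 8, 9, 55, 57, 75, 81, 84}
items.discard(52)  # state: {1, 8, 9, 55, 57, 75, 81, 84}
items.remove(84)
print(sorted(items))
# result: [1, 8, 9, 55, 57, 75, 81]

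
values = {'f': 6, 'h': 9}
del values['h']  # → {'f': 6}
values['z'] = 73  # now {'f': 6, 'z': 73}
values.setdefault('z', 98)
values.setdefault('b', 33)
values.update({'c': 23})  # {'f': 6, 'z': 73, 'b': 33, 'c': 23}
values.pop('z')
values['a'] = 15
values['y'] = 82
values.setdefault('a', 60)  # 15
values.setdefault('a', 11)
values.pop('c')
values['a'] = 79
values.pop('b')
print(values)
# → {'f': 6, 'a': 79, 'y': 82}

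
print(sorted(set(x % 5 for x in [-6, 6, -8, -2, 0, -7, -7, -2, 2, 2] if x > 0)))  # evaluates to [1, 2]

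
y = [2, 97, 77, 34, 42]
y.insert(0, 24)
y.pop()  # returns 42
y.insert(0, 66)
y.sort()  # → [2, 24, 34, 66, 77, 97]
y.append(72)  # [2, 24, 34, 66, 77, 97, 72]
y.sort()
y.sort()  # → [2, 24, 34, 66, 72, 77, 97]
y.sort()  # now [2, 24, 34, 66, 72, 77, 97]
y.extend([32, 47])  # [2, 24, 34, 66, 72, 77, 97, 32, 47]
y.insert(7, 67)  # [2, 24, 34, 66, 72, 77, 97, 67, 32, 47]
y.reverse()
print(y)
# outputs [47, 32, 67, 97, 77, 72, 66, 34, 24, 2]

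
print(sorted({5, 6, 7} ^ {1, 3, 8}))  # [1, 3, 5, 6, 7, 8]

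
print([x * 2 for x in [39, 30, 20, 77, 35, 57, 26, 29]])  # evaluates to [78, 60, 40, 154, 70, 114, 52, 58]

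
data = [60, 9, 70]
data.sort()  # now [9, 60, 70]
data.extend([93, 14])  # [9, 60, 70, 93, 14]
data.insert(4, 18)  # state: [9, 60, 70, 93, 18, 14]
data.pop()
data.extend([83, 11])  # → [9, 60, 70, 93, 18, 83, 11]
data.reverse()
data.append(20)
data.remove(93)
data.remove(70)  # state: [11, 83, 18, 60, 9, 20]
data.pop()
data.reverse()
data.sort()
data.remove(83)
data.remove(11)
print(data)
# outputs [9, 18, 60]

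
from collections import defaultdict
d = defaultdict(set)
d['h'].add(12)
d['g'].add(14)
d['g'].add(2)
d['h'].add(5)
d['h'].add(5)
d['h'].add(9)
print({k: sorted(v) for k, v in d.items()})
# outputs {'h': [5, 9, 12], 'g': [2, 14]}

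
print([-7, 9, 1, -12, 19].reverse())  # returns None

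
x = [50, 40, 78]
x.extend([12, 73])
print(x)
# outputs [50, 40, 78, 12, 73]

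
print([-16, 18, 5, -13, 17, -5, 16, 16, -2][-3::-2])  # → [16, 17, 5, -16]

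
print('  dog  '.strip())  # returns dog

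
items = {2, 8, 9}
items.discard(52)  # {2, 8, 9}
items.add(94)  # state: {2, 8, 9, 94}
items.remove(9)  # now {2, 8, 94}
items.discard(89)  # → {2, 8, 94}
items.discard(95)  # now {2, 8, 94}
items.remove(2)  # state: {8, 94}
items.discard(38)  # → {8, 94}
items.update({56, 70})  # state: {8, 56, 70, 94}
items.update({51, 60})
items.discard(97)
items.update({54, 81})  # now {8, 51, 54, 56, 60, 70, 81, 94}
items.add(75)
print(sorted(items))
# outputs [8, 51, 54, 56, 60, 70, 75, 81, 94]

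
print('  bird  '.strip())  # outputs bird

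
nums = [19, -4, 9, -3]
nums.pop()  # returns -3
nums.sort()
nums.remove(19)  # [-4, 9]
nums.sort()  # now [-4, 9]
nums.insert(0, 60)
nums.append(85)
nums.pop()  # 85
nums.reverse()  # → [9, -4, 60]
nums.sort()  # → [-4, 9, 60]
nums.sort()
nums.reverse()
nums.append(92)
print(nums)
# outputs [60, 9, -4, 92]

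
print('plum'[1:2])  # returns l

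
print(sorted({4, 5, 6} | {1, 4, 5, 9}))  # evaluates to [1, 4, 5, 6, 9]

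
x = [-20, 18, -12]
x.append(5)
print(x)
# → [-20, 18, -12, 5]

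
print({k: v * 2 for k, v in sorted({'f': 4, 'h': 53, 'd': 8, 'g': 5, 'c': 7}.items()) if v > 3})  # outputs {'c': 14, 'd': 16, 'f': 8, 'g': 10, 'h': 106}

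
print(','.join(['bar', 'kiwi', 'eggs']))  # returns bar,kiwi,eggs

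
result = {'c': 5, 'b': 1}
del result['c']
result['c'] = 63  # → {'b': 1, 'c': 63}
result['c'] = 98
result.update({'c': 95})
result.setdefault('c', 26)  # 95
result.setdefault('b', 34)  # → 1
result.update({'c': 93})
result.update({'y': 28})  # {'b': 1, 'c': 93, 'y': 28}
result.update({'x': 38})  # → {'b': 1, 'c': 93, 'y': 28, 'x': 38}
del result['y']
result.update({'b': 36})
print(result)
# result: {'b': 36, 'c': 93, 'x': 38}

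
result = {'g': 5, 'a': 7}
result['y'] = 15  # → {'g': 5, 'a': 7, 'y': 15}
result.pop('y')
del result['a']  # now {'g': 5}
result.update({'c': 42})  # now {'g': 5, 'c': 42}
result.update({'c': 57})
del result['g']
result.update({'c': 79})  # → {'c': 79}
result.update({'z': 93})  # {'c': 79, 'z': 93}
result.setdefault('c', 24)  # 79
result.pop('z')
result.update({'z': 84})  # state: {'c': 79, 'z': 84}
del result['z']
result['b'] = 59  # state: {'c': 79, 'b': 59}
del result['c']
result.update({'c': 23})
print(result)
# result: {'b': 59, 'c': 23}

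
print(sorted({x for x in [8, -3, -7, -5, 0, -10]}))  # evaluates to [-10, -7, -5, -3, 0, 8]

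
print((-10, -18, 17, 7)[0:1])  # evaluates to (-10,)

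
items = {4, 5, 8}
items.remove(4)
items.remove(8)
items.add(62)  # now {5, 62}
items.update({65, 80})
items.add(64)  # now {5, 62, 64, 65, 80}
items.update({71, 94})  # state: {5, 62, 64, 65, 71, 80, 94}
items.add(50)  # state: {5, 50, 62, 64, 65, 71, 80, 94}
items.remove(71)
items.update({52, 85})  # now {5, 50, 52, 62, 64, 65, 80, 85, 94}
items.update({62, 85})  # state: {5, 50, 52, 62, 64, 65, 80, 85, 94}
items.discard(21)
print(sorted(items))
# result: [5, 50, 52, 62, 64, 65, 80, 85, 94]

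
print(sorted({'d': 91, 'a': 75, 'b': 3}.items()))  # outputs [('a', 75), ('b', 3), ('d', 91)]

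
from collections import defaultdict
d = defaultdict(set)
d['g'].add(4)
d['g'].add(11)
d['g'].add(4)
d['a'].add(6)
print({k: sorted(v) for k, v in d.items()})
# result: {'g': [4, 11], 'a': [6]}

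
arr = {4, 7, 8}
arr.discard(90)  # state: {4, 7, 8}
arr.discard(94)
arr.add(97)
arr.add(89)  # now {4, 7, 8, 89, 97}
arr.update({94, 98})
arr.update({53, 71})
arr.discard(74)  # {4, 7, 8, 53, 71, 89, 94, 97, 98}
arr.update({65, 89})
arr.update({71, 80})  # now {4, 7, 8, 53, 65, 71, 80, 89, 94, 97, 98}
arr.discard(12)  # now {4, 7, 8, 53, 65, 71, 80, 89, 94, 97, 98}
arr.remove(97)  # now {4, 7, 8, 53, 65, 71, 80, 89, 94, 98}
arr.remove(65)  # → {4, 7, 8, 53, 71, 80, 89, 94, 98}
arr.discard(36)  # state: {4, 7, 8, 53, 71, 80, 89, 94, 98}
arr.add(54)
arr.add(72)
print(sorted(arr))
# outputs [4, 7, 8, 53, 54, 71, 72, 80, 89, 94, 98]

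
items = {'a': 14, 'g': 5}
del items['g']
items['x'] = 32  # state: {'a': 14, 'x': 32}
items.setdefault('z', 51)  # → 51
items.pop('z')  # 51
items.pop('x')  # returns 32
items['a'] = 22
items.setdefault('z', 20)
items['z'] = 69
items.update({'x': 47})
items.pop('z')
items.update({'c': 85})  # {'a': 22, 'x': 47, 'c': 85}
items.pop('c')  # 85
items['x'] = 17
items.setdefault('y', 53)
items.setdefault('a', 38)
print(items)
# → {'a': 22, 'x': 17, 'y': 53}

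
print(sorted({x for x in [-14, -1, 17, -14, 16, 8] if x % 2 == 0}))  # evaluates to [-14, 8, 16]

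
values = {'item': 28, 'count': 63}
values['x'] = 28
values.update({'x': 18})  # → {'item': 28, 'count': 63, 'x': 18}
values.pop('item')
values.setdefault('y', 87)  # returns 87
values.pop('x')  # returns 18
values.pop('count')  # 63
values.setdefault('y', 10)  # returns 87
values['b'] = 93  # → {'y': 87, 'b': 93}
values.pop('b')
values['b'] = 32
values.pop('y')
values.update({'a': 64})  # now {'b': 32, 'a': 64}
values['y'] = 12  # {'b': 32, 'a': 64, 'y': 12}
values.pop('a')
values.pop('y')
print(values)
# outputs {'b': 32}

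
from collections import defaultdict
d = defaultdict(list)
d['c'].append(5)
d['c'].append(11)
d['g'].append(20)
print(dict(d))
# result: {'c': [5, 11], 'g': [20]}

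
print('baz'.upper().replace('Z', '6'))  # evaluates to BA6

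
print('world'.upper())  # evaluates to WORLD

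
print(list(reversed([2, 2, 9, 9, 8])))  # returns [8, 9, 9, 2, 2]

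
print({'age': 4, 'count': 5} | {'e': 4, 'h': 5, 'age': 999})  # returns {'age': 999, 'count': 5, 'e': 4, 'h': 5}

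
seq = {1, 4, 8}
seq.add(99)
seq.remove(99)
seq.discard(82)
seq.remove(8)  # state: {1, 4}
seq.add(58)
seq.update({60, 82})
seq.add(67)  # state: {1, 4, 58, 60, 67, 82}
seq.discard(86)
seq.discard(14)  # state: {1, 4, 58, 60, 67, 82}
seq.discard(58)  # {1, 4, 60, 67, 82}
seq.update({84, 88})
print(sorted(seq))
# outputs [1, 4, 60, 67, 82, 84, 88]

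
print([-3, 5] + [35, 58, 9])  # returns [-3, 5, 35, 58, 9]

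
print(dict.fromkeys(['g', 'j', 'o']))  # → {'g': None, 'j': None, 'o': None}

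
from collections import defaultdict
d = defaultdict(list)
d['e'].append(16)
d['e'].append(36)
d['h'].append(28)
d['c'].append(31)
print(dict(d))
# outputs {'e': [16, 36], 'h': [28], 'c': [31]}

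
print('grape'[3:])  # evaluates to pe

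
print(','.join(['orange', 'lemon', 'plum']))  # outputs orange,lemon,plum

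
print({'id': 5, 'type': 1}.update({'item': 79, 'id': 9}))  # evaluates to None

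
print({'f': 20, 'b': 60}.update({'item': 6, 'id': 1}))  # None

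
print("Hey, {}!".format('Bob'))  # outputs Hey, Bob!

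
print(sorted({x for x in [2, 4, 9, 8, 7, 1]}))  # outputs [1, 2, 4, 7, 8, 9]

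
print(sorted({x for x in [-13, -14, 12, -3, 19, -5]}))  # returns [-14, -13, -5, -3, 12, 19]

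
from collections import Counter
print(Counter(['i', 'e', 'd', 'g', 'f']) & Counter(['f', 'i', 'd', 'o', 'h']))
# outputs Counter({'i': 1, 'd': 1, 'f': 1})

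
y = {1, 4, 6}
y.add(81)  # {1, 4, 6, 81}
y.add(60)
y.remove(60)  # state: {1, 4, 6, 81}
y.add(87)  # {1, 4, 6, 81, 87}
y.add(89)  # {1, 4, 6, 81, 87, 89}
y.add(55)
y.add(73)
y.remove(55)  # {1, 4, 6, 73, 81, 87, 89}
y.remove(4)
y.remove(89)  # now {1, 6, 73, 81, 87}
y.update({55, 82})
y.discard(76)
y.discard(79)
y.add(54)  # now {1, 6, 54, 55, 73, 81, 82, 87}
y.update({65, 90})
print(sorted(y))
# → [1, 6, 54, 55, 65, 73, 81, 82, 87, 90]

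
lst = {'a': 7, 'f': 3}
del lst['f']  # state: {'a': 7}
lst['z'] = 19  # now {'a': 7, 'z': 19}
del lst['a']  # {'z': 19}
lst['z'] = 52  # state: {'z': 52}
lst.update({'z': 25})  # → {'z': 25}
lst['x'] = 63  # {'z': 25, 'x': 63}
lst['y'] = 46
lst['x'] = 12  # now {'z': 25, 'x': 12, 'y': 46}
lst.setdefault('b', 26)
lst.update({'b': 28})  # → {'z': 25, 'x': 12, 'y': 46, 'b': 28}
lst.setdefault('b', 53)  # 28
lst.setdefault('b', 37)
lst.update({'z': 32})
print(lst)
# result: {'z': 32, 'x': 12, 'y': 46, 'b': 28}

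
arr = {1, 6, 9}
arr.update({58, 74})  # {1, 6, 9, 58, 74}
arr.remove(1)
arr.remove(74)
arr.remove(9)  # {6, 58}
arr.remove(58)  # {6}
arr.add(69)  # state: {6, 69}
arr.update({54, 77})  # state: {6, 54, 69, 77}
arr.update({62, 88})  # {6, 54, 62, 69, 77, 88}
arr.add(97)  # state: {6, 54, 62, 69, 77, 88, 97}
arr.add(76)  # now {6, 54, 62, 69, 76, 77, 88, 97}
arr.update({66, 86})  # {6, 54, 62, 66, 69, 76, 77, 86, 88, 97}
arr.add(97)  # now {6, 54, 62, 66, 69, 76, 77, 86, 88, 97}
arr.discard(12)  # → {6, 54, 62, 66, 69, 76, 77, 86, 88, 97}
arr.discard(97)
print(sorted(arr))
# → [6, 54, 62, 66, 69, 76, 77, 86, 88]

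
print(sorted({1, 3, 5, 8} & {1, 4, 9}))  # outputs [1]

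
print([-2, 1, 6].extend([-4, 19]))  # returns None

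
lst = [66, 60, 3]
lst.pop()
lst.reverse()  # [60, 66]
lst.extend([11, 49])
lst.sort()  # [11, 49, 60, 66]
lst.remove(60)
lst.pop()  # 66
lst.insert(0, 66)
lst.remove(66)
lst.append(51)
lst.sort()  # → [11, 49, 51]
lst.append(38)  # [11, 49, 51, 38]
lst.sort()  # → [11, 38, 49, 51]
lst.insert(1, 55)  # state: [11, 55, 38, 49, 51]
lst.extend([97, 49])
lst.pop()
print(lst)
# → [11, 55, 38, 49, 51, 97]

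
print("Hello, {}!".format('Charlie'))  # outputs Hello, Charlie!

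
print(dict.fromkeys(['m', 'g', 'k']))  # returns {'m': None, 'g': None, 'k': None}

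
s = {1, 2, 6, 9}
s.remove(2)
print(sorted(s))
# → [1, 6, 9]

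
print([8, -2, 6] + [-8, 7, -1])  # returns [8, -2, 6, -8, 7, -1]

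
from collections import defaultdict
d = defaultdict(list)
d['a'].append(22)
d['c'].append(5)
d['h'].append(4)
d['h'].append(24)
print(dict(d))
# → {'a': [22], 'c': [5], 'h': [4, 24]}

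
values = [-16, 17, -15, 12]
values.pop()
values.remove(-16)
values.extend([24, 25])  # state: [17, -15, 24, 25]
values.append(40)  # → [17, -15, 24, 25, 40]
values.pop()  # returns 40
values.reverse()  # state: [25, 24, -15, 17]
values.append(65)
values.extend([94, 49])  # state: [25, 24, -15, 17, 65, 94, 49]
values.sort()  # [-15, 17, 24, 25, 49, 65, 94]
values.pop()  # 94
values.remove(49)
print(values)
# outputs [-15, 17, 24, 25, 65]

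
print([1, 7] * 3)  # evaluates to [1, 7, 1, 7, 1, 7]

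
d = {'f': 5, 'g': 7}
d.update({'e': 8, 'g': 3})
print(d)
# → {'f': 5, 'g': 3, 'e': 8}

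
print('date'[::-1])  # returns etad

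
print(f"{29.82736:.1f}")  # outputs 29.8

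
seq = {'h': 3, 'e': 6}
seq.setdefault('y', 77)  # 77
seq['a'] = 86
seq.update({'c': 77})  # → {'h': 3, 'e': 6, 'y': 77, 'a': 86, 'c': 77}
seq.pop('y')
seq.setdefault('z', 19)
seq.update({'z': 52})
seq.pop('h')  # 3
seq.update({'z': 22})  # {'e': 6, 'a': 86, 'c': 77, 'z': 22}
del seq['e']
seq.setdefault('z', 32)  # 22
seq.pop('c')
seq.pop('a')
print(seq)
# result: {'z': 22}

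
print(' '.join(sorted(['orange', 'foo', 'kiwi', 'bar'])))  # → bar foo kiwi orange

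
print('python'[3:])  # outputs hon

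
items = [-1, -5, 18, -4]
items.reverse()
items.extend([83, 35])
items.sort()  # [-5, -4, -1, 18, 35, 83]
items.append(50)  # [-5, -4, -1, 18, 35, 83, 50]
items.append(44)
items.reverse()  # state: [44, 50, 83, 35, 18, -1, -4, -5]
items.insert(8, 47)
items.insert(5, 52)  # [44, 50, 83, 35, 18, 52, -1, -4, -5, 47]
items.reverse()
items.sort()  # [-5, -4, -1, 18, 35, 44, 47, 50, 52, 83]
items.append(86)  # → [-5, -4, -1, 18, 35, 44, 47, 50, 52, 83, 86]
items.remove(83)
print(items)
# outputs [-5, -4, -1, 18, 35, 44, 47, 50, 52, 86]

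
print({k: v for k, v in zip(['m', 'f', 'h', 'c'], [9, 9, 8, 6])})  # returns {'m': 9, 'f': 9, 'h': 8, 'c': 6}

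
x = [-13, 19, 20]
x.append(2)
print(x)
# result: [-13, 19, 20, 2]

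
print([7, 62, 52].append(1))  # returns None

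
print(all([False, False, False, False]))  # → False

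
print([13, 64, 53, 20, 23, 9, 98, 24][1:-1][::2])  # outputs [64, 20, 9]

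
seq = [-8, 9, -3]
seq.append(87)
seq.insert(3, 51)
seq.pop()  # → 87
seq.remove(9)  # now [-8, -3, 51]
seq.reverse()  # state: [51, -3, -8]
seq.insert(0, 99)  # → [99, 51, -3, -8]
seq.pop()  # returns -8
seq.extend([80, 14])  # [99, 51, -3, 80, 14]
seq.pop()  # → 14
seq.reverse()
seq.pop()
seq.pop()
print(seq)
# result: [80, -3]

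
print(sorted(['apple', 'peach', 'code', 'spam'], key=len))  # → ['code', 'spam', 'apple', 'peach']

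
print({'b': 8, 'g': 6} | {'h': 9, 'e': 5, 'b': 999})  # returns {'b': 999, 'g': 6, 'h': 9, 'e': 5}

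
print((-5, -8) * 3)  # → (-5, -8, -5, -8, -5, -8)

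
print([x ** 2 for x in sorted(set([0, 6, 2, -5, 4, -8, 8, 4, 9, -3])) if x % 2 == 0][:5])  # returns [64, 0, 4, 16, 36]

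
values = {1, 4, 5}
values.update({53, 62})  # {1, 4, 5, 53, 62}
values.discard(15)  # {1, 4, 5, 53, 62}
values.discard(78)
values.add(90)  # {1, 4, 5, 53, 62, 90}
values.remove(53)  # {1, 4, 5, 62, 90}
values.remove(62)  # {1, 4, 5, 90}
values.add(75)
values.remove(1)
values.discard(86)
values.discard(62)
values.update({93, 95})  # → {4, 5, 75, 90, 93, 95}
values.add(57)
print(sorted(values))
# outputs [4, 5, 57, 75, 90, 93, 95]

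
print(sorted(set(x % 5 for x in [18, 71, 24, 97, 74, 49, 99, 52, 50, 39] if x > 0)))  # [0, 1, 2, 3, 4]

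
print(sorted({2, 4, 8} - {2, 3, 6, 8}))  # [4]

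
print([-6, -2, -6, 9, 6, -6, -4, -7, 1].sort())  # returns None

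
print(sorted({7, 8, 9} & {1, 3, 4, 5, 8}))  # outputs [8]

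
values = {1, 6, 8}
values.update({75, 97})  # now {1, 6, 8, 75, 97}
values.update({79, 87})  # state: {1, 6, 8, 75, 79, 87, 97}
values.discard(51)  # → {1, 6, 8, 75, 79, 87, 97}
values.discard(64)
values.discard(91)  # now {1, 6, 8, 75, 79, 87, 97}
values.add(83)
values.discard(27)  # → {1, 6, 8, 75, 79, 83, 87, 97}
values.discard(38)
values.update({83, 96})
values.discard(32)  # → {1, 6, 8, 75, 79, 83, 87, 96, 97}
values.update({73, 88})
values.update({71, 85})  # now {1, 6, 8, 71, 73, 75, 79, 83, 85, 87, 88, 96, 97}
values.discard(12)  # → {1, 6, 8, 71, 73, 75, 79, 83, 85, 87, 88, 96, 97}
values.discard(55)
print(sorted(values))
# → [1, 6, 8, 71, 73, 75, 79, 83, 85, 87, 88, 96, 97]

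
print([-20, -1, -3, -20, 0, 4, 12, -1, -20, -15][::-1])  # [-15, -20, -1, 12, 4, 0, -20, -3, -1, -20]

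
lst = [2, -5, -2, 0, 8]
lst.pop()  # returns 8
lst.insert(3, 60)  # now [2, -5, -2, 60, 0]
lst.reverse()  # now [0, 60, -2, -5, 2]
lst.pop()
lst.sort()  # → [-5, -2, 0, 60]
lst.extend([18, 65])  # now [-5, -2, 0, 60, 18, 65]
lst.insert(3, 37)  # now [-5, -2, 0, 37, 60, 18, 65]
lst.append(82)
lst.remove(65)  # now [-5, -2, 0, 37, 60, 18, 82]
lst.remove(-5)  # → [-2, 0, 37, 60, 18, 82]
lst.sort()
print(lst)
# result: [-2, 0, 18, 37, 60, 82]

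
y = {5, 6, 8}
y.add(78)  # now {5, 6, 8, 78}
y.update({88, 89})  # {5, 6, 8, 78, 88, 89}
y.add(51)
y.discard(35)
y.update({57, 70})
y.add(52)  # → {5, 6, 8, 51, 52, 57, 70, 78, 88, 89}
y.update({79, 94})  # {5, 6, 8, 51, 52, 57, 70, 78, 79, 88, 89, 94}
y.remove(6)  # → {5, 8, 51, 52, 57, 70, 78, 79, 88, 89, 94}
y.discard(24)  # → {5, 8, 51, 52, 57, 70, 78, 79, 88, 89, 94}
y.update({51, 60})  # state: {5, 8, 51, 52, 57, 60, 70, 78, 79, 88, 89, 94}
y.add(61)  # {5, 8, 51, 52, 57, 60, 61, 70, 78, 79, 88, 89, 94}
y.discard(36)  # {5, 8, 51, 52, 57, 60, 61, 70, 78, 79, 88, 89, 94}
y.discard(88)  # {5, 8, 51, 52, 57, 60, 61, 70, 78, 79, 89, 94}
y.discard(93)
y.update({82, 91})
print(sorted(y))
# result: [5, 8, 51, 52, 57, 60, 61, 70, 78, 79, 82, 89, 91, 94]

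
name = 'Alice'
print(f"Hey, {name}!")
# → Hey, Alice!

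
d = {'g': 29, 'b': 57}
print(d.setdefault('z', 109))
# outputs 109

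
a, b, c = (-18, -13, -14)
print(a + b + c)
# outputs -45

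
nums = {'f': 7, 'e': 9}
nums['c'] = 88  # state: {'f': 7, 'e': 9, 'c': 88}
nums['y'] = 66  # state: {'f': 7, 'e': 9, 'c': 88, 'y': 66}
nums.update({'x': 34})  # {'f': 7, 'e': 9, 'c': 88, 'y': 66, 'x': 34}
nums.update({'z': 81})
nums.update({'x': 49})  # {'f': 7, 'e': 9, 'c': 88, 'y': 66, 'x': 49, 'z': 81}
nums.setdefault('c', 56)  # 88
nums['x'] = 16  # {'f': 7, 'e': 9, 'c': 88, 'y': 66, 'x': 16, 'z': 81}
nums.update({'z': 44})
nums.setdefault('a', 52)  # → 52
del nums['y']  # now {'f': 7, 'e': 9, 'c': 88, 'x': 16, 'z': 44, 'a': 52}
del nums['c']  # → {'f': 7, 'e': 9, 'x': 16, 'z': 44, 'a': 52}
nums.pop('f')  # 7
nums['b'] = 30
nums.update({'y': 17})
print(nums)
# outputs {'e': 9, 'x': 16, 'z': 44, 'a': 52, 'b': 30, 'y': 17}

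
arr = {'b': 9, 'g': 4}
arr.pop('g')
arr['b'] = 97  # {'b': 97}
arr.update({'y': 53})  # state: {'b': 97, 'y': 53}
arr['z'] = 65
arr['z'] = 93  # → {'b': 97, 'y': 53, 'z': 93}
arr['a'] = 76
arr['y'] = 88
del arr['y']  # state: {'b': 97, 'z': 93, 'a': 76}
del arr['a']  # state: {'b': 97, 'z': 93}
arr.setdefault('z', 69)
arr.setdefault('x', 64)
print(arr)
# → {'b': 97, 'z': 93, 'x': 64}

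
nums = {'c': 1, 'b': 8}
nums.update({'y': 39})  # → {'c': 1, 'b': 8, 'y': 39}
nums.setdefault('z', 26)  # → 26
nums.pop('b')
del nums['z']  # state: {'c': 1, 'y': 39}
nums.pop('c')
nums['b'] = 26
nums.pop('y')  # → 39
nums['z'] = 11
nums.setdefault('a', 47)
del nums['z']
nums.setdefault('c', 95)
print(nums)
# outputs {'b': 26, 'a': 47, 'c': 95}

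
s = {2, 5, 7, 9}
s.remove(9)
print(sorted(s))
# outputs [2, 5, 7]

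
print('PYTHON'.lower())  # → python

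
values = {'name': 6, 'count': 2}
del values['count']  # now {'name': 6}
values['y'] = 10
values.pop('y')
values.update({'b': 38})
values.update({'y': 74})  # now {'name': 6, 'b': 38, 'y': 74}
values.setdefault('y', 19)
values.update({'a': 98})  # {'name': 6, 'b': 38, 'y': 74, 'a': 98}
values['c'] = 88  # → {'name': 6, 'b': 38, 'y': 74, 'a': 98, 'c': 88}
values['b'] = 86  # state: {'name': 6, 'b': 86, 'y': 74, 'a': 98, 'c': 88}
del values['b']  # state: {'name': 6, 'y': 74, 'a': 98, 'c': 88}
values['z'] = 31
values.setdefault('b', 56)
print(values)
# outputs {'name': 6, 'y': 74, 'a': 98, 'c': 88, 'z': 31, 'b': 56}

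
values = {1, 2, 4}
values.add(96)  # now {1, 2, 4, 96}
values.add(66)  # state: {1, 2, 4, 66, 96}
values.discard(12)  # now {1, 2, 4, 66, 96}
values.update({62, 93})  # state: {1, 2, 4, 62, 66, 93, 96}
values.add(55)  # {1, 2, 4, 55, 62, 66, 93, 96}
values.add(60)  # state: {1, 2, 4, 55, 60, 62, 66, 93, 96}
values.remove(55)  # {1, 2, 4, 60, 62, 66, 93, 96}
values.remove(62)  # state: {1, 2, 4, 60, 66, 93, 96}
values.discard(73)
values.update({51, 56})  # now {1, 2, 4, 51, 56, 60, 66, 93, 96}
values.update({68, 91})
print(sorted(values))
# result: [1, 2, 4, 51, 56, 60, 66, 68, 91, 93, 96]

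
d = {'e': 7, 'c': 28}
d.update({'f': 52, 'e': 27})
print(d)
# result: {'e': 27, 'c': 28, 'f': 52}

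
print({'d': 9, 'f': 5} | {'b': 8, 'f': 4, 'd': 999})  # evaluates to {'d': 999, 'f': 4, 'b': 8}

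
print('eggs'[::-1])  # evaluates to sgge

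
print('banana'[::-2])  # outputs aaa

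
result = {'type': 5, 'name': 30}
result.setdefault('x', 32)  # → 32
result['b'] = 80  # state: {'type': 5, 'name': 30, 'x': 32, 'b': 80}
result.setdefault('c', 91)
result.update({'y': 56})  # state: {'type': 5, 'name': 30, 'x': 32, 'b': 80, 'c': 91, 'y': 56}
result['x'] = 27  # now {'type': 5, 'name': 30, 'x': 27, 'b': 80, 'c': 91, 'y': 56}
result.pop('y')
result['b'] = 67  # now {'type': 5, 'name': 30, 'x': 27, 'b': 67, 'c': 91}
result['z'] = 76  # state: {'type': 5, 'name': 30, 'x': 27, 'b': 67, 'c': 91, 'z': 76}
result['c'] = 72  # {'type': 5, 'name': 30, 'x': 27, 'b': 67, 'c': 72, 'z': 76}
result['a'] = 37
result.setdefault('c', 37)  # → 72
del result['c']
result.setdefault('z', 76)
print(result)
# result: {'type': 5, 'name': 30, 'x': 27, 'b': 67, 'z': 76, 'a': 37}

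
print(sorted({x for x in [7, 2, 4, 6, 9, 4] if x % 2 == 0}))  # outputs [2, 4, 6]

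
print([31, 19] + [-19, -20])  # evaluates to [31, 19, -19, -20]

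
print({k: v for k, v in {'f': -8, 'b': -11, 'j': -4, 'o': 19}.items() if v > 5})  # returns {'o': 19}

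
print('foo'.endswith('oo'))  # True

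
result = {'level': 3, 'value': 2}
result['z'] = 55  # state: {'level': 3, 'value': 2, 'z': 55}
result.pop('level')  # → 3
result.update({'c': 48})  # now {'value': 2, 'z': 55, 'c': 48}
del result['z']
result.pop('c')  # 48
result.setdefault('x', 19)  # 19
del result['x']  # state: {'value': 2}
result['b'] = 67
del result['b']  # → {'value': 2}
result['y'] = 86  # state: {'value': 2, 'y': 86}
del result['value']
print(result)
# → {'y': 86}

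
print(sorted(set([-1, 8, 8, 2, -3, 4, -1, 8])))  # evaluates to [-3, -1, 2, 4, 8]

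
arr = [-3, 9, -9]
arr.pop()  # -9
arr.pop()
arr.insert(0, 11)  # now [11, -3]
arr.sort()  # [-3, 11]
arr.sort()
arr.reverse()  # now [11, -3]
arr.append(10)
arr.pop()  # 10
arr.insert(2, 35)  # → [11, -3, 35]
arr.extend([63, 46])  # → [11, -3, 35, 63, 46]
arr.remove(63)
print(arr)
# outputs [11, -3, 35, 46]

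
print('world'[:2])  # wo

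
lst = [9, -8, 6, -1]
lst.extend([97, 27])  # [9, -8, 6, -1, 97, 27]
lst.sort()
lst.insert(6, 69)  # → [-8, -1, 6, 9, 27, 97, 69]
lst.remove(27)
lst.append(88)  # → [-8, -1, 6, 9, 97, 69, 88]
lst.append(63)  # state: [-8, -1, 6, 9, 97, 69, 88, 63]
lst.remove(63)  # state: [-8, -1, 6, 9, 97, 69, 88]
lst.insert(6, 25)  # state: [-8, -1, 6, 9, 97, 69, 25, 88]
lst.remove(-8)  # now [-1, 6, 9, 97, 69, 25, 88]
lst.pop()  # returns 88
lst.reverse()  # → [25, 69, 97, 9, 6, -1]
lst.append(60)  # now [25, 69, 97, 9, 6, -1, 60]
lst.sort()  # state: [-1, 6, 9, 25, 60, 69, 97]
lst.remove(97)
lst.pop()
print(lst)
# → [-1, 6, 9, 25, 60]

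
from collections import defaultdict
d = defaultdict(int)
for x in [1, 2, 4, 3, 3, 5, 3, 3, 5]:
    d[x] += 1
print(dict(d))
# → {1: 1, 2: 1, 4: 1, 3: 4, 5: 2}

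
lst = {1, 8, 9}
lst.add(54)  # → {1, 8, 9, 54}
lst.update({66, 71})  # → {1, 8, 9, 54, 66, 71}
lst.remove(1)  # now {8, 9, 54, 66, 71}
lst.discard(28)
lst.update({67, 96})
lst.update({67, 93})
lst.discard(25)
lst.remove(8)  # {9, 54, 66, 67, 71, 93, 96}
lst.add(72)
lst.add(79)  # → {9, 54, 66, 67, 71, 72, 79, 93, 96}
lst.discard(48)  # {9, 54, 66, 67, 71, 72, 79, 93, 96}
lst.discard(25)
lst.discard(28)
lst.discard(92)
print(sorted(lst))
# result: [9, 54, 66, 67, 71, 72, 79, 93, 96]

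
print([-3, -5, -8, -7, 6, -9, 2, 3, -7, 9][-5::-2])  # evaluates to [-9, -7, -5]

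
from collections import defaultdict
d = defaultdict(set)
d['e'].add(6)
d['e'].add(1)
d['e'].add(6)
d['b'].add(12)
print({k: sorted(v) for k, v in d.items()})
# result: {'e': [1, 6], 'b': [12]}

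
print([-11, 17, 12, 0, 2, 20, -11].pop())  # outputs -11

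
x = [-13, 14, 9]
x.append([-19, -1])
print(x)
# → [-13, 14, 9, [-19, -1]]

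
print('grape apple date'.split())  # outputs ['grape', 'apple', 'date']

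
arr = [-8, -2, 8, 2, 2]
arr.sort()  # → [-8, -2, 2, 2, 8]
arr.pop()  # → 8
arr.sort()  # [-8, -2, 2, 2]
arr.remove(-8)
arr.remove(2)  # [-2, 2]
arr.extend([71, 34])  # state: [-2, 2, 71, 34]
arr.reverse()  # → [34, 71, 2, -2]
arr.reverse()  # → [-2, 2, 71, 34]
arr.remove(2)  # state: [-2, 71, 34]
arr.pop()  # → 34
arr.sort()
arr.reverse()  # [71, -2]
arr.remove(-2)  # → [71]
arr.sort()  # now [71]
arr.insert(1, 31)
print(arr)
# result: [71, 31]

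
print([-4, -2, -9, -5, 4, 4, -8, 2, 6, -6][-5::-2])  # [4, -5, -2]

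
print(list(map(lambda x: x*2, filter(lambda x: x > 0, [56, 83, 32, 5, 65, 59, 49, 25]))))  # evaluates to [112, 166, 64, 10, 130, 118, 98, 50]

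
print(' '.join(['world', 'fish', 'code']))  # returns world fish code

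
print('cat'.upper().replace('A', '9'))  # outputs C9T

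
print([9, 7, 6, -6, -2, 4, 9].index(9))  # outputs 0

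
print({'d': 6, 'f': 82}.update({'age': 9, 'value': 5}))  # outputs None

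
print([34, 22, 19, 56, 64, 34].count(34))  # 2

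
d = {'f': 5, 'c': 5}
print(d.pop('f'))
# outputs 5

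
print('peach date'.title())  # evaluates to Peach Date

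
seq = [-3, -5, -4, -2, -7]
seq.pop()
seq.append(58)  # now [-3, -5, -4, -2, 58]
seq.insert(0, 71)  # [71, -3, -5, -4, -2, 58]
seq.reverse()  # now [58, -2, -4, -5, -3, 71]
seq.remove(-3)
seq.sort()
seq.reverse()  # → [71, 58, -2, -4, -5]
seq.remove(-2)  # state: [71, 58, -4, -5]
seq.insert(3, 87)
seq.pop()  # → -5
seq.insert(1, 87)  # [71, 87, 58, -4, 87]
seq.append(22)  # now [71, 87, 58, -4, 87, 22]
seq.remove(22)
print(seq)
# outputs [71, 87, 58, -4, 87]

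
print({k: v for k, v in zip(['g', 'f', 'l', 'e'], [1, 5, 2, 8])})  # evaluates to {'g': 1, 'f': 5, 'l': 2, 'e': 8}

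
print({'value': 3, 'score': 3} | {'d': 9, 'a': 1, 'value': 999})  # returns {'value': 999, 'score': 3, 'd': 9, 'a': 1}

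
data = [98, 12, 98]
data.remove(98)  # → [12, 98]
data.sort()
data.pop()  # 98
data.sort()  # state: [12]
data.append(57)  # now [12, 57]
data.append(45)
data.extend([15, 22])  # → [12, 57, 45, 15, 22]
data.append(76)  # [12, 57, 45, 15, 22, 76]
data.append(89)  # [12, 57, 45, 15, 22, 76, 89]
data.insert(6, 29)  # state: [12, 57, 45, 15, 22, 76, 29, 89]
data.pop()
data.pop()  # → 29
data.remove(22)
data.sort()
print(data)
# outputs [12, 15, 45, 57, 76]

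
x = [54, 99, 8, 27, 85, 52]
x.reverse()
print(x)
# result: [52, 85, 27, 8, 99, 54]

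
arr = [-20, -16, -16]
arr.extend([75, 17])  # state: [-20, -16, -16, 75, 17]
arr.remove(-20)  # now [-16, -16, 75, 17]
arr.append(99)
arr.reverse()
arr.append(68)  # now [99, 17, 75, -16, -16, 68]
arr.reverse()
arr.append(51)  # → [68, -16, -16, 75, 17, 99, 51]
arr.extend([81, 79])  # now [68, -16, -16, 75, 17, 99, 51, 81, 79]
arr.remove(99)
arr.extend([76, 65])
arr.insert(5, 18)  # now [68, -16, -16, 75, 17, 18, 51, 81, 79, 76, 65]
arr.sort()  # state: [-16, -16, 17, 18, 51, 65, 68, 75, 76, 79, 81]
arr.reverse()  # [81, 79, 76, 75, 68, 65, 51, 18, 17, -16, -16]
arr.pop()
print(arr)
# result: [81, 79, 76, 75, 68, 65, 51, 18, 17, -16]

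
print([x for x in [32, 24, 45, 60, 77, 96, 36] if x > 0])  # [32, 24, 45, 60, 77, 96, 36]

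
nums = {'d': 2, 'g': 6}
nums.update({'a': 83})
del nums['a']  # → {'d': 2, 'g': 6}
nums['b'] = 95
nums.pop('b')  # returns 95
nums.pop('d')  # 2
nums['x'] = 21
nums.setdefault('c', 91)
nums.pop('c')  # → 91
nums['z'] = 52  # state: {'g': 6, 'x': 21, 'z': 52}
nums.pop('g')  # 6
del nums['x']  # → {'z': 52}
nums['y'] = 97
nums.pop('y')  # 97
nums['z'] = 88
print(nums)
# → {'z': 88}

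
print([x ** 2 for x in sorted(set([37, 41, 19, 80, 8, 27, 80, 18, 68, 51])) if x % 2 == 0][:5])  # [64, 324, 4624, 6400]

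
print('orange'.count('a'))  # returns 1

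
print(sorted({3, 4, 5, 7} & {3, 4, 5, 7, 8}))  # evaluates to [3, 4, 5, 7]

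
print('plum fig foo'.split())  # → ['plum', 'fig', 'foo']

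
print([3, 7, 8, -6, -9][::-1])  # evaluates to [-9, -6, 8, 7, 3]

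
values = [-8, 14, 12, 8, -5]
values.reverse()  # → [-5, 8, 12, 14, -8]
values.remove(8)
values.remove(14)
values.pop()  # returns -8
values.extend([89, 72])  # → [-5, 12, 89, 72]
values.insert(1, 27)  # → [-5, 27, 12, 89, 72]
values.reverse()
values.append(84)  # [72, 89, 12, 27, -5, 84]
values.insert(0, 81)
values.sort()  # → [-5, 12, 27, 72, 81, 84, 89]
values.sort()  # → [-5, 12, 27, 72, 81, 84, 89]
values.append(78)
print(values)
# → [-5, 12, 27, 72, 81, 84, 89, 78]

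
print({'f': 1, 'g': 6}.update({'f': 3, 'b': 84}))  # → None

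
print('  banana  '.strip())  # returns banana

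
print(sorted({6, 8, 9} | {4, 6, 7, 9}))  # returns [4, 6, 7, 8, 9]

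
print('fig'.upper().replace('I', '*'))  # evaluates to F*G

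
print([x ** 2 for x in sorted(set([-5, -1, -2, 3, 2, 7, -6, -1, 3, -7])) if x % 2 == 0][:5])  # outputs [36, 4, 4]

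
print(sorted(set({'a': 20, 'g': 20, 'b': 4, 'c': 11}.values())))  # [4, 11, 20]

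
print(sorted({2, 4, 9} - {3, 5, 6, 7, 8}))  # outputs [2, 4, 9]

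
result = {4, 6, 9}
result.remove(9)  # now {4, 6}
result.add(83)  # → {4, 6, 83}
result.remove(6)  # {4, 83}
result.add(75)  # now {4, 75, 83}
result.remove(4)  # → {75, 83}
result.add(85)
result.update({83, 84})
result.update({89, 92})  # {75, 83, 84, 85, 89, 92}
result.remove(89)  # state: {75, 83, 84, 85, 92}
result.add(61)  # {61, 75, 83, 84, 85, 92}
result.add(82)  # {61, 75, 82, 83, 84, 85, 92}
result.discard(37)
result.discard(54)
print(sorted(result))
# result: [61, 75, 82, 83, 84, 85, 92]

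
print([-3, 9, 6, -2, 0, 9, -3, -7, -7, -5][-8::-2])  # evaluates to [6, -3]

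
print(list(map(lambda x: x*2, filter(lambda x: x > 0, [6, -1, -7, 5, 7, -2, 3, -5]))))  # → [12, 10, 14, 6]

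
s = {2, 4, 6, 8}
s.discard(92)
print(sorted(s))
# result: [2, 4, 6, 8]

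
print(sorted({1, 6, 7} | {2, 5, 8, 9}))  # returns [1, 2, 5, 6, 7, 8, 9]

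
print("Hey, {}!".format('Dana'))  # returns Hey, Dana!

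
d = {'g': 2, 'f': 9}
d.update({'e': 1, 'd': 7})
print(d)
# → {'g': 2, 'f': 9, 'e': 1, 'd': 7}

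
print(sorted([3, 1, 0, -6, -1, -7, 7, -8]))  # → [-8, -7, -6, -1, 0, 1, 3, 7]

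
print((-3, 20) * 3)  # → (-3, 20, -3, 20, -3, 20)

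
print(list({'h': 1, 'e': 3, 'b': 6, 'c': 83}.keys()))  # ['h', 'e', 'b', 'c']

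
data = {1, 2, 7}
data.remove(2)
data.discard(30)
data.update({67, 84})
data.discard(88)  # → {1, 7, 67, 84}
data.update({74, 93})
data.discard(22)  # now {1, 7, 67, 74, 84, 93}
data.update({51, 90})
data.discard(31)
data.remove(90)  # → {1, 7, 51, 67, 74, 84, 93}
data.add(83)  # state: {1, 7, 51, 67, 74, 83, 84, 93}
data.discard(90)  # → {1, 7, 51, 67, 74, 83, 84, 93}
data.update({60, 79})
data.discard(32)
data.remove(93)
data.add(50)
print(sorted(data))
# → [1, 7, 50, 51, 60, 67, 74, 79, 83, 84]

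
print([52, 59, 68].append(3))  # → None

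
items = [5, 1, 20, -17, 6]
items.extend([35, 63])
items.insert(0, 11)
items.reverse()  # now [63, 35, 6, -17, 20, 1, 5, 11]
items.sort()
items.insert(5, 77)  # [-17, 1, 5, 6, 11, 77, 20, 35, 63]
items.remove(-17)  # [1, 5, 6, 11, 77, 20, 35, 63]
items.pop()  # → 63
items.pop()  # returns 35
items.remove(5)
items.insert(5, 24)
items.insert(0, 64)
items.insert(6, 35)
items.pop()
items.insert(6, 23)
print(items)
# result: [64, 1, 6, 11, 77, 20, 23, 35]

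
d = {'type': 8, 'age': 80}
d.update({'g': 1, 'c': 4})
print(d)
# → {'type': 8, 'age': 80, 'g': 1, 'c': 4}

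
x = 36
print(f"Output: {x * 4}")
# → Output: 144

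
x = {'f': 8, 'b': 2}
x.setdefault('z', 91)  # 91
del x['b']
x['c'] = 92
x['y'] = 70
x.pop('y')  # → 70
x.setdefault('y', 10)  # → 10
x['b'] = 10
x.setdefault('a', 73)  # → 73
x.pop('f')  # 8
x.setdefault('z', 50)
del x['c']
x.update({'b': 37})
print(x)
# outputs {'z': 91, 'y': 10, 'b': 37, 'a': 73}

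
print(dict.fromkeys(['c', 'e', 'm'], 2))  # {'c': 2, 'e': 2, 'm': 2}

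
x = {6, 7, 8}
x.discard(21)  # {6, 7, 8}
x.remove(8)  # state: {6, 7}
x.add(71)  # {6, 7, 71}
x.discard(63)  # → {6, 7, 71}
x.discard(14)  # {6, 7, 71}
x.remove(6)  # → {7, 71}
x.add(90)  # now {7, 71, 90}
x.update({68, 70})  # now {7, 68, 70, 71, 90}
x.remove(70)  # {7, 68, 71, 90}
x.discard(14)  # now {7, 68, 71, 90}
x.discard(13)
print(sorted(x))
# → [7, 68, 71, 90]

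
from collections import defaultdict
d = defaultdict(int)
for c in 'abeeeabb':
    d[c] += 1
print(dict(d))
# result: {'a': 2, 'b': 3, 'e': 3}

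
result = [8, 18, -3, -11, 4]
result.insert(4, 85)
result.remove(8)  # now [18, -3, -11, 85, 4]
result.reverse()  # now [4, 85, -11, -3, 18]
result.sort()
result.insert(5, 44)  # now [-11, -3, 4, 18, 85, 44]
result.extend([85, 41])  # [-11, -3, 4, 18, 85, 44, 85, 41]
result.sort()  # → [-11, -3, 4, 18, 41, 44, 85, 85]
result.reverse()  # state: [85, 85, 44, 41, 18, 4, -3, -11]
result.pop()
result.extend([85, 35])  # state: [85, 85, 44, 41, 18, 4, -3, 85, 35]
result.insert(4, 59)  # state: [85, 85, 44, 41, 59, 18, 4, -3, 85, 35]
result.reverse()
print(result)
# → [35, 85, -3, 4, 18, 59, 41, 44, 85, 85]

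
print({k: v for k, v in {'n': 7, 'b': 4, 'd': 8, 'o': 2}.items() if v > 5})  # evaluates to {'n': 7, 'd': 8}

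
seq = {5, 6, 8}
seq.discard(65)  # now {5, 6, 8}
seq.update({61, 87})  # {5, 6, 8, 61, 87}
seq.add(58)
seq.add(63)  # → {5, 6, 8, 58, 61, 63, 87}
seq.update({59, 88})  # {5, 6, 8, 58, 59, 61, 63, 87, 88}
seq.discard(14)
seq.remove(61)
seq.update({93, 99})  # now {5, 6, 8, 58, 59, 63, 87, 88, 93, 99}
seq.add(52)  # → {5, 6, 8, 52, 58, 59, 63, 87, 88, 93, 99}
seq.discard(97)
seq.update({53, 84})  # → {5, 6, 8, 52, 53, 58, 59, 63, 84, 87, 88, 93, 99}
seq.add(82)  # {5, 6, 8, 52, 53, 58, 59, 63, 82, 84, 87, 88, 93, 99}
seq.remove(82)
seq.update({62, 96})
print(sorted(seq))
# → [5, 6, 8, 52, 53, 58, 59, 62, 63, 84, 87, 88, 93, 96, 99]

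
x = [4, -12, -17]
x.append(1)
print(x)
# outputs [4, -12, -17, 1]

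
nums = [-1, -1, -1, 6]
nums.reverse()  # [6, -1, -1, -1]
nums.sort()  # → [-1, -1, -1, 6]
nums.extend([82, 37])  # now [-1, -1, -1, 6, 82, 37]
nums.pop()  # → 37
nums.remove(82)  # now [-1, -1, -1, 6]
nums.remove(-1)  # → [-1, -1, 6]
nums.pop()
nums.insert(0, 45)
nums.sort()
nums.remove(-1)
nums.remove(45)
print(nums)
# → [-1]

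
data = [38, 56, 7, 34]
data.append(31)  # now [38, 56, 7, 34, 31]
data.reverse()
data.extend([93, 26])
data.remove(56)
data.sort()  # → [7, 26, 31, 34, 38, 93]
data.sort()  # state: [7, 26, 31, 34, 38, 93]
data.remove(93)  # [7, 26, 31, 34, 38]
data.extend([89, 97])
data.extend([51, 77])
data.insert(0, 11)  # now [11, 7, 26, 31, 34, 38, 89, 97, 51, 77]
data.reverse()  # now [77, 51, 97, 89, 38, 34, 31, 26, 7, 11]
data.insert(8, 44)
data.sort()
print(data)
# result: [7, 11, 26, 31, 34, 38, 44, 51, 77, 89, 97]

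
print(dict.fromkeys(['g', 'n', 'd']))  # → {'g': None, 'n': None, 'd': None}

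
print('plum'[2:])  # um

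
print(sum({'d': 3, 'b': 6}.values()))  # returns 9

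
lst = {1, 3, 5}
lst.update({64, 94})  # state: {1, 3, 5, 64, 94}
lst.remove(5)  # {1, 3, 64, 94}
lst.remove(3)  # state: {1, 64, 94}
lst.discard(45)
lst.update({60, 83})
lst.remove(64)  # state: {1, 60, 83, 94}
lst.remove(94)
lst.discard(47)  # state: {1, 60, 83}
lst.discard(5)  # {1, 60, 83}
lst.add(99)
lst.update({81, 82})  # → {1, 60, 81, 82, 83, 99}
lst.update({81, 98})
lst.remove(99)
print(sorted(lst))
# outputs [1, 60, 81, 82, 83, 98]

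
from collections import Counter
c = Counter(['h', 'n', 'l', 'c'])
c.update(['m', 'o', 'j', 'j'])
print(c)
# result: Counter({'j': 2, 'h': 1, 'n': 1, 'l': 1, 'c': 1, 'm': 1, 'o': 1})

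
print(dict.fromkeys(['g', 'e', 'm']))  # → {'g': None, 'e': None, 'm': None}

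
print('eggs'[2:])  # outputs gs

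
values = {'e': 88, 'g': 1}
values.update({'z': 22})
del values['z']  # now {'e': 88, 'g': 1}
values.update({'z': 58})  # {'e': 88, 'g': 1, 'z': 58}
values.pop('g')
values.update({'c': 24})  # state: {'e': 88, 'z': 58, 'c': 24}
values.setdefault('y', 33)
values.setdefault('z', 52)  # 58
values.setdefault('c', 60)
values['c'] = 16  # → {'e': 88, 'z': 58, 'c': 16, 'y': 33}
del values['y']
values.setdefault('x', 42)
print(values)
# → {'e': 88, 'z': 58, 'c': 16, 'x': 42}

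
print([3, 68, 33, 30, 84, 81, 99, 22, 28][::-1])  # [28, 22, 99, 81, 84, 30, 33, 68, 3]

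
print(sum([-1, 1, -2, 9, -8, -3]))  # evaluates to -4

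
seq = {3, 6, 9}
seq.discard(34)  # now {3, 6, 9}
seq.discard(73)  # {3, 6, 9}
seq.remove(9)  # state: {3, 6}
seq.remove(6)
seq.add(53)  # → {3, 53}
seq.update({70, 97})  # {3, 53, 70, 97}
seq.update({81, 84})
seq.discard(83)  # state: {3, 53, 70, 81, 84, 97}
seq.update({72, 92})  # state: {3, 53, 70, 72, 81, 84, 92, 97}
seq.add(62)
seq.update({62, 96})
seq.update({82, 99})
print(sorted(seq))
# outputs [3, 53, 62, 70, 72, 81, 82, 84, 92, 96, 97, 99]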